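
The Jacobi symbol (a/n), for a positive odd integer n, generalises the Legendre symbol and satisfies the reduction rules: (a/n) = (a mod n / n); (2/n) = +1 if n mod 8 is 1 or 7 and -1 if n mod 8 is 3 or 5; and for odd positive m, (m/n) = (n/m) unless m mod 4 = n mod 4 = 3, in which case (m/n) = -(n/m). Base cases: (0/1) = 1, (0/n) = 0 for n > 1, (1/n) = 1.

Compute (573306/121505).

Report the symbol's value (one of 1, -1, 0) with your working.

0

(573306/121505) = (87286/121505)   [reduce mod 121505]
87286 = 2^1·43643; (2/121505) = +1 since 121505 mod 8 = 1, so (87286/121505) = (+1)^1·(43643/121505); sign now +1
reciprocity: (43643/121505) = +1·(121505/43643) since 43643 mod 4 = 3, 121505 mod 4 = 1; sign now +1
(121505/43643) = (34219/43643)   [reduce mod 43643]
reciprocity: (34219/43643) = -1·(43643/34219) since 34219 mod 4 = 3, 43643 mod 4 = 3; sign now -1
(43643/34219) = (9424/34219)   [reduce mod 34219]
9424 = 2^4·589; (2/34219) = -1 since 34219 mod 8 = 3, so (9424/34219) = (-1)^4·(589/34219); sign now -1
reciprocity: (589/34219) = +1·(34219/589) since 589 mod 4 = 1, 34219 mod 4 = 3; sign now -1
(34219/589) = (57/589)   [reduce mod 589]
reciprocity: (57/589) = +1·(589/57) since 57 mod 4 = 1, 589 mod 4 = 1; sign now -1
(589/57) = (19/57)   [reduce mod 57]
reciprocity: (19/57) = +1·(57/19) since 19 mod 4 = 3, 57 mod 4 = 1; sign now -1
(57/19) = (0/19)   [reduce mod 19]
(0/19) = 0   [gcd(a, n) > 1]; final value = 0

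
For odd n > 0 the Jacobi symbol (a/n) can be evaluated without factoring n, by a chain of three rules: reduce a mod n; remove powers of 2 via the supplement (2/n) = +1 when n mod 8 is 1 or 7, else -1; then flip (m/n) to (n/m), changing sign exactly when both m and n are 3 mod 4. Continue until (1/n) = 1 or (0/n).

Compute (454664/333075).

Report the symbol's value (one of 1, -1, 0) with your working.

(454664/333075): 454664 mod 333075 = 121589, so (454664/333075) = (121589/333075)
flip (121589/333075) -> (333075/121589): both odd, 121589 mod 4 = 1, 333075 mod 4 = 3, so the flip contributes +1; sign now +1
(333075/121589): 333075 mod 121589 = 89897, so (333075/121589) = (89897/121589)
flip (89897/121589) -> (121589/89897): both odd, 89897 mod 4 = 1, 121589 mod 4 = 1, so the flip contributes +1; sign now +1
(121589/89897): 121589 mod 89897 = 31692, so (121589/89897) = (31692/89897)
factor out 2^2: 31692 = 2^2·7923; with 89897 mod 8 = 1, (2/89897) = +1; sign now +1; continue with (7923/89897)
flip (7923/89897) -> (89897/7923): both odd, 7923 mod 4 = 3, 89897 mod 4 = 1, so the flip contributes +1; sign now +1
(89897/7923): 89897 mod 7923 = 2744, so (89897/7923) = (2744/7923)
factor out 2^3: 2744 = 2^3·343; with 7923 mod 8 = 3, (2/7923) = -1; sign now -1; continue with (343/7923)
flip (343/7923) -> (7923/343): both odd, 343 mod 4 = 3, 7923 mod 4 = 3, so the flip contributes -1; sign now +1
(7923/343): 7923 mod 343 = 34, so (7923/343) = (34/343)
factor out 2^1: 34 = 2^1·17; with 343 mod 8 = 7, (2/343) = +1; sign now +1; continue with (17/343)
flip (17/343) -> (343/17): both odd, 17 mod 4 = 1, 343 mod 4 = 3, so the flip contributes +1; sign now +1
(343/17): 343 mod 17 = 3, so (343/17) = (3/17)
flip (3/17) -> (17/3): both odd, 3 mod 4 = 3, 17 mod 4 = 1, so the flip contributes +1; sign now +1
(17/3): 17 mod 3 = 2, so (17/3) = (2/3)
factor out 2^1: 2 = 2^1·1; with 3 mod 8 = 3, (2/3) = -1; sign now -1; continue with (1/3)
reached (1/3) = 1, so the symbol is -1

-1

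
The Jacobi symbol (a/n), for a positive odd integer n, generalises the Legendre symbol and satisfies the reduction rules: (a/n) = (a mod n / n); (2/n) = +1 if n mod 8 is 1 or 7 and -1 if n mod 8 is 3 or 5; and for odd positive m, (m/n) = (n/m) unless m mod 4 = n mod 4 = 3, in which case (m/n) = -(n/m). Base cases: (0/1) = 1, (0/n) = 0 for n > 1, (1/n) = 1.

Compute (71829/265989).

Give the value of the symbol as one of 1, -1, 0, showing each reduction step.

0

flip (71829/265989) -> (265989/71829): both odd, 71829 mod 4 = 1, 265989 mod 4 = 1, so the flip contributes +1; sign now +1
(265989/71829): 265989 mod 71829 = 50502, so (265989/71829) = (50502/71829)
factor out 2^1: 50502 = 2^1·25251; with 71829 mod 8 = 5, (2/71829) = -1; sign now -1; continue with (25251/71829)
flip (25251/71829) -> (71829/25251): both odd, 25251 mod 4 = 3, 71829 mod 4 = 1, so the flip contributes +1; sign now -1
(71829/25251): 71829 mod 25251 = 21327, so (71829/25251) = (21327/25251)
flip (21327/25251) -> (25251/21327): both odd, 21327 mod 4 = 3, 25251 mod 4 = 3, so the flip contributes -1; sign now +1
(25251/21327): 25251 mod 21327 = 3924, so (25251/21327) = (3924/21327)
factor out 2^2: 3924 = 2^2·981; with 21327 mod 8 = 7, (2/21327) = +1; sign now +1; continue with (981/21327)
flip (981/21327) -> (21327/981): both odd, 981 mod 4 = 1, 21327 mod 4 = 3, so the flip contributes +1; sign now +1
(21327/981): 21327 mod 981 = 726, so (21327/981) = (726/981)
factor out 2^1: 726 = 2^1·363; with 981 mod 8 = 5, (2/981) = -1; sign now -1; continue with (363/981)
flip (363/981) -> (981/363): both odd, 363 mod 4 = 3, 981 mod 4 = 1, so the flip contributes +1; sign now -1
(981/363): 981 mod 363 = 255, so (981/363) = (255/363)
flip (255/363) -> (363/255): both odd, 255 mod 4 = 3, 363 mod 4 = 3, so the flip contributes -1; sign now +1
(363/255): 363 mod 255 = 108, so (363/255) = (108/255)
factor out 2^2: 108 = 2^2·27; with 255 mod 8 = 7, (2/255) = +1; sign now +1; continue with (27/255)
flip (27/255) -> (255/27): both odd, 27 mod 4 = 3, 255 mod 4 = 3, so the flip contributes -1; sign now -1
(255/27): 255 mod 27 = 12, so (255/27) = (12/27)
factor out 2^2: 12 = 2^2·3; with 27 mod 8 = 3, (2/27) = -1; sign now -1; continue with (3/27)
flip (3/27) -> (27/3): both odd, 3 mod 4 = 3, 27 mod 4 = 3, so the flip contributes -1; sign now +1
(27/3): 27 mod 3 = 0, so (27/3) = (0/3)
reached (0/3); gcd(a, n) > 1, so (0/3) = 0 and the symbol is 0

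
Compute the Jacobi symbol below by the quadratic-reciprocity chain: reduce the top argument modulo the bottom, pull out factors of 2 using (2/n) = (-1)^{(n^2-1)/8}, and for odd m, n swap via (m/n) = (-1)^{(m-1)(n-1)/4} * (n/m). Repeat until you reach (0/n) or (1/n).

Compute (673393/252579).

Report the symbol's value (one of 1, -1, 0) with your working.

(673393/252579): 673393 mod 252579 = 168235, so (673393/252579) = (168235/252579)
flip (168235/252579) -> (252579/168235): both odd, 168235 mod 4 = 3, 252579 mod 4 = 3, so the flip contributes -1; sign now -1
(252579/168235): 252579 mod 168235 = 84344, so (252579/168235) = (84344/168235)
factor out 2^3: 84344 = 2^3·10543; with 168235 mod 8 = 3, (2/168235) = -1; sign now +1; continue with (10543/168235)
flip (10543/168235) -> (168235/10543): both odd, 10543 mod 4 = 3, 168235 mod 4 = 3, so the flip contributes -1; sign now -1
(168235/10543): 168235 mod 10543 = 10090, so (168235/10543) = (10090/10543)
factor out 2^1: 10090 = 2^1·5045; with 10543 mod 8 = 7, (2/10543) = +1; sign now -1; continue with (5045/10543)
flip (5045/10543) -> (10543/5045): both odd, 5045 mod 4 = 1, 10543 mod 4 = 3, so the flip contributes +1; sign now -1
(10543/5045): 10543 mod 5045 = 453, so (10543/5045) = (453/5045)
flip (453/5045) -> (5045/453): both odd, 453 mod 4 = 1, 5045 mod 4 = 1, so the flip contributes +1; sign now -1
(5045/453): 5045 mod 453 = 62, so (5045/453) = (62/453)
factor out 2^1: 62 = 2^1·31; with 453 mod 8 = 5, (2/453) = -1; sign now +1; continue with (31/453)
flip (31/453) -> (453/31): both odd, 31 mod 4 = 3, 453 mod 4 = 1, so the flip contributes +1; sign now +1
(453/31): 453 mod 31 = 19, so (453/31) = (19/31)
flip (19/31) -> (31/19): both odd, 19 mod 4 = 3, 31 mod 4 = 3, so the flip contributes -1; sign now -1
(31/19): 31 mod 19 = 12, so (31/19) = (12/19)
factor out 2^2: 12 = 2^2·3; with 19 mod 8 = 3, (2/19) = -1; sign now -1; continue with (3/19)
flip (3/19) -> (19/3): both odd, 3 mod 4 = 3, 19 mod 4 = 3, so the flip contributes -1; sign now +1
(19/3): 19 mod 3 = 1, so (19/3) = (1/3)
reached (1/3) = 1, so the symbol is +1

1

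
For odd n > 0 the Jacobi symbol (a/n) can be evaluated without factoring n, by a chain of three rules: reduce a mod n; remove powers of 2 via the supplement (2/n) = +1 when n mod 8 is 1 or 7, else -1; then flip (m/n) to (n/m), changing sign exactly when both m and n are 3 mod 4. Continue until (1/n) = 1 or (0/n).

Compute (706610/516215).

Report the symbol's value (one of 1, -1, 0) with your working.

(706610/516215) = (190395/516215)   [reduce mod 516215]
reciprocity: (190395/516215) = -1·(516215/190395) since 190395 mod 4 = 3, 516215 mod 4 = 3; sign now -1
(516215/190395) = (135425/190395)   [reduce mod 190395]
reciprocity: (135425/190395) = +1·(190395/135425) since 135425 mod 4 = 1, 190395 mod 4 = 3; sign now -1
(190395/135425) = (54970/135425)   [reduce mod 135425]
54970 = 2^1·27485; (2/135425) = +1 since 135425 mod 8 = 1, so (54970/135425) = (+1)^1·(27485/135425); sign now -1
reciprocity: (27485/135425) = +1·(135425/27485) since 27485 mod 4 = 1, 135425 mod 4 = 1; sign now -1
(135425/27485) = (25485/27485)   [reduce mod 27485]
reciprocity: (25485/27485) = +1·(27485/25485) since 25485 mod 4 = 1, 27485 mod 4 = 1; sign now -1
(27485/25485) = (2000/25485)   [reduce mod 25485]
2000 = 2^4·125; (2/25485) = -1 since 25485 mod 8 = 5, so (2000/25485) = (-1)^4·(125/25485); sign now -1
reciprocity: (125/25485) = +1·(25485/125) since 125 mod 4 = 1, 25485 mod 4 = 1; sign now -1
(25485/125) = (110/125)   [reduce mod 125]
110 = 2^1·55; (2/125) = -1 since 125 mod 8 = 5, so (110/125) = (-1)^1·(55/125); sign now +1
reciprocity: (55/125) = +1·(125/55) since 55 mod 4 = 3, 125 mod 4 = 1; sign now +1
(125/55) = (15/55)   [reduce mod 55]
reciprocity: (15/55) = -1·(55/15) since 15 mod 4 = 3, 55 mod 4 = 3; sign now -1
(55/15) = (10/15)   [reduce mod 15]
10 = 2^1·5; (2/15) = +1 since 15 mod 8 = 7, so (10/15) = (+1)^1·(5/15); sign now -1
reciprocity: (5/15) = +1·(15/5) since 5 mod 4 = 1, 15 mod 4 = 3; sign now -1
(15/5) = (0/5)   [reduce mod 5]
(0/5) = 0   [gcd(a, n) > 1]; final value = 0

0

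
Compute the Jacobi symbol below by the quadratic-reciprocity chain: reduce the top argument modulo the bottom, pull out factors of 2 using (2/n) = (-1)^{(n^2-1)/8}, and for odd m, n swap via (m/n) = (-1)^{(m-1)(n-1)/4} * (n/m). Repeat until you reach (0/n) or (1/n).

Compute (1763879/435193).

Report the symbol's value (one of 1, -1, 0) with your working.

(1763879/435193): 1763879 mod 435193 = 23107, so (1763879/435193) = (23107/435193)
flip (23107/435193) -> (435193/23107): both odd, 23107 mod 4 = 3, 435193 mod 4 = 1, so the flip contributes +1; sign now +1
(435193/23107): 435193 mod 23107 = 19267, so (435193/23107) = (19267/23107)
flip (19267/23107) -> (23107/19267): both odd, 19267 mod 4 = 3, 23107 mod 4 = 3, so the flip contributes -1; sign now -1
(23107/19267): 23107 mod 19267 = 3840, so (23107/19267) = (3840/19267)
factor out 2^8: 3840 = 2^8·15; with 19267 mod 8 = 3, (2/19267) = -1; sign now -1; continue with (15/19267)
flip (15/19267) -> (19267/15): both odd, 15 mod 4 = 3, 19267 mod 4 = 3, so the flip contributes -1; sign now +1
(19267/15): 19267 mod 15 = 7, so (19267/15) = (7/15)
flip (7/15) -> (15/7): both odd, 7 mod 4 = 3, 15 mod 4 = 3, so the flip contributes -1; sign now -1
(15/7): 15 mod 7 = 1, so (15/7) = (1/7)
reached (1/7) = 1, so the symbol is -1

-1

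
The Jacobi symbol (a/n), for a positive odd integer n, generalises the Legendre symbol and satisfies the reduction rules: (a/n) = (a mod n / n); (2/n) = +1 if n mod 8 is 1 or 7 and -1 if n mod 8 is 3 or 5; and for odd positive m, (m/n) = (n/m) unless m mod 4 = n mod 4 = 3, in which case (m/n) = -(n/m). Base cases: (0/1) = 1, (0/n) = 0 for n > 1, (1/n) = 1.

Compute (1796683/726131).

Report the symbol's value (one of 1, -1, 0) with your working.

(1796683/726131) = (344421/726131)   [reduce mod 726131]
reciprocity: (344421/726131) = +1·(726131/344421) since 344421 mod 4 = 1, 726131 mod 4 = 3; sign now +1
(726131/344421) = (37289/344421)   [reduce mod 344421]
reciprocity: (37289/344421) = +1·(344421/37289) since 37289 mod 4 = 1, 344421 mod 4 = 1; sign now +1
(344421/37289) = (8820/37289)   [reduce mod 37289]
8820 = 2^2·2205; (2/37289) = +1 since 37289 mod 8 = 1, so (8820/37289) = (+1)^2·(2205/37289); sign now +1
reciprocity: (2205/37289) = +1·(37289/2205) since 2205 mod 4 = 1, 37289 mod 4 = 1; sign now +1
(37289/2205) = (2009/2205)   [reduce mod 2205]
reciprocity: (2009/2205) = +1·(2205/2009) since 2009 mod 4 = 1, 2205 mod 4 = 1; sign now +1
(2205/2009) = (196/2009)   [reduce mod 2009]
196 = 2^2·49; (2/2009) = +1 since 2009 mod 8 = 1, so (196/2009) = (+1)^2·(49/2009); sign now +1
reciprocity: (49/2009) = +1·(2009/49) since 49 mod 4 = 1, 2009 mod 4 = 1; sign now +1
(2009/49) = (0/49)   [reduce mod 49]
(0/49) = 0   [gcd(a, n) > 1]; final value = 0

0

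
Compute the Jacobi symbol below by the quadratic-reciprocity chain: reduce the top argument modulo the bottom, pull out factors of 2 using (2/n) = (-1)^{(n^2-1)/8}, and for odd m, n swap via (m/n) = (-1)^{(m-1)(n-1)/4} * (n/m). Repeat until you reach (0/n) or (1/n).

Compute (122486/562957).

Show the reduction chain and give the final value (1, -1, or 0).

factor out 2^1: 122486 = 2^1·61243; with 562957 mod 8 = 5, (2/562957) = -1; sign now -1; continue with (61243/562957)
flip (61243/562957) -> (562957/61243): both odd, 61243 mod 4 = 3, 562957 mod 4 = 1, so the flip contributes +1; sign now -1
(562957/61243): 562957 mod 61243 = 11770, so (562957/61243) = (11770/61243)
factor out 2^1: 11770 = 2^1·5885; with 61243 mod 8 = 3, (2/61243) = -1; sign now +1; continue with (5885/61243)
flip (5885/61243) -> (61243/5885): both odd, 5885 mod 4 = 1, 61243 mod 4 = 3, so the flip contributes +1; sign now +1
(61243/5885): 61243 mod 5885 = 2393, so (61243/5885) = (2393/5885)
flip (2393/5885) -> (5885/2393): both odd, 2393 mod 4 = 1, 5885 mod 4 = 1, so the flip contributes +1; sign now +1
(5885/2393): 5885 mod 2393 = 1099, so (5885/2393) = (1099/2393)
flip (1099/2393) -> (2393/1099): both odd, 1099 mod 4 = 3, 2393 mod 4 = 1, so the flip contributes +1; sign now +1
(2393/1099): 2393 mod 1099 = 195, so (2393/1099) = (195/1099)
flip (195/1099) -> (1099/195): both odd, 195 mod 4 = 3, 1099 mod 4 = 3, so the flip contributes -1; sign now -1
(1099/195): 1099 mod 195 = 124, so (1099/195) = (124/195)
factor out 2^2: 124 = 2^2·31; with 195 mod 8 = 3, (2/195) = -1; sign now -1; continue with (31/195)
flip (31/195) -> (195/31): both odd, 31 mod 4 = 3, 195 mod 4 = 3, so the flip contributes -1; sign now +1
(195/31): 195 mod 31 = 9, so (195/31) = (9/31)
flip (9/31) -> (31/9): both odd, 9 mod 4 = 1, 31 mod 4 = 3, so the flip contributes +1; sign now +1
(31/9): 31 mod 9 = 4, so (31/9) = (4/9)
factor out 2^2: 4 = 2^2·1; with 9 mod 8 = 1, (2/9) = +1; sign now +1; continue with (1/9)
reached (1/9) = 1, so the symbol is +1

1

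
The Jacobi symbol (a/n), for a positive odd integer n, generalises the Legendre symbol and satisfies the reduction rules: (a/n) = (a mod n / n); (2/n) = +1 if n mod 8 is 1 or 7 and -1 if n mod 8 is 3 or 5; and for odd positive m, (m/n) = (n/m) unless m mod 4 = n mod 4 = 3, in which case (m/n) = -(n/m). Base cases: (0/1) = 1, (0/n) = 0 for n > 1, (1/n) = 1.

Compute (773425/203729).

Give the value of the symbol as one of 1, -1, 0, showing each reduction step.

(773425/203729) = (162238/203729)   [reduce mod 203729]
162238 = 2^1·81119; (2/203729) = +1 since 203729 mod 8 = 1, so (162238/203729) = (+1)^1·(81119/203729); sign now +1
reciprocity: (81119/203729) = +1·(203729/81119) since 81119 mod 4 = 3, 203729 mod 4 = 1; sign now +1
(203729/81119) = (41491/81119)   [reduce mod 81119]
reciprocity: (41491/81119) = -1·(81119/41491) since 41491 mod 4 = 3, 81119 mod 4 = 3; sign now -1
(81119/41491) = (39628/41491)   [reduce mod 41491]
39628 = 2^2·9907; (2/41491) = -1 since 41491 mod 8 = 3, so (39628/41491) = (-1)^2·(9907/41491); sign now -1
reciprocity: (9907/41491) = -1·(41491/9907) since 9907 mod 4 = 3, 41491 mod 4 = 3; sign now +1
(41491/9907) = (1863/9907)   [reduce mod 9907]
reciprocity: (1863/9907) = -1·(9907/1863) since 1863 mod 4 = 3, 9907 mod 4 = 3; sign now -1
(9907/1863) = (592/1863)   [reduce mod 1863]
592 = 2^4·37; (2/1863) = +1 since 1863 mod 8 = 7, so (592/1863) = (+1)^4·(37/1863); sign now -1
reciprocity: (37/1863) = +1·(1863/37) since 37 mod 4 = 1, 1863 mod 4 = 3; sign now -1
(1863/37) = (13/37)   [reduce mod 37]
reciprocity: (13/37) = +1·(37/13) since 13 mod 4 = 1, 37 mod 4 = 1; sign now -1
(37/13) = (11/13)   [reduce mod 13]
reciprocity: (11/13) = +1·(13/11) since 11 mod 4 = 3, 13 mod 4 = 1; sign now -1
(13/11) = (2/11)   [reduce mod 11]
2 = 2^1·1; (2/11) = -1 since 11 mod 8 = 3, so (2/11) = (-1)^1·(1/11); sign now +1
(1/11) = 1; final value = sign = +1

1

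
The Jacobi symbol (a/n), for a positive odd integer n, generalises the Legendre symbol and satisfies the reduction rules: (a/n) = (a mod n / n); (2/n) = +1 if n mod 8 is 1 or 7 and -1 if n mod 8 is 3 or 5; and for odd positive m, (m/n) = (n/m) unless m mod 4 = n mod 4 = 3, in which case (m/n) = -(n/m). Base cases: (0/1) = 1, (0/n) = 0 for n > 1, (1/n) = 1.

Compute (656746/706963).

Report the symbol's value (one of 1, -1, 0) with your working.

656746 = 2^1·328373; (2/706963) = -1 since 706963 mod 8 = 3, so (656746/706963) = (-1)^1·(328373/706963); sign now -1
reciprocity: (328373/706963) = +1·(706963/328373) since 328373 mod 4 = 1, 706963 mod 4 = 3; sign now -1
(706963/328373) = (50217/328373)   [reduce mod 328373]
reciprocity: (50217/328373) = +1·(328373/50217) since 50217 mod 4 = 1, 328373 mod 4 = 1; sign now -1
(328373/50217) = (27071/50217)   [reduce mod 50217]
reciprocity: (27071/50217) = +1·(50217/27071) since 27071 mod 4 = 3, 50217 mod 4 = 1; sign now -1
(50217/27071) = (23146/27071)   [reduce mod 27071]
23146 = 2^1·11573; (2/27071) = +1 since 27071 mod 8 = 7, so (23146/27071) = (+1)^1·(11573/27071); sign now -1
reciprocity: (11573/27071) = +1·(27071/11573) since 11573 mod 4 = 1, 27071 mod 4 = 3; sign now -1
(27071/11573) = (3925/11573)   [reduce mod 11573]
reciprocity: (3925/11573) = +1·(11573/3925) since 3925 mod 4 = 1, 11573 mod 4 = 1; sign now -1
(11573/3925) = (3723/3925)   [reduce mod 3925]
reciprocity: (3723/3925) = +1·(3925/3723) since 3723 mod 4 = 3, 3925 mod 4 = 1; sign now -1
(3925/3723) = (202/3723)   [reduce mod 3723]
202 = 2^1·101; (2/3723) = -1 since 3723 mod 8 = 3, so (202/3723) = (-1)^1·(101/3723); sign now +1
reciprocity: (101/3723) = +1·(3723/101) since 101 mod 4 = 1, 3723 mod 4 = 3; sign now +1
(3723/101) = (87/101)   [reduce mod 101]
reciprocity: (87/101) = +1·(101/87) since 87 mod 4 = 3, 101 mod 4 = 1; sign now +1
(101/87) = (14/87)   [reduce mod 87]
14 = 2^1·7; (2/87) = +1 since 87 mod 8 = 7, so (14/87) = (+1)^1·(7/87); sign now +1
reciprocity: (7/87) = -1·(87/7) since 7 mod 4 = 3, 87 mod 4 = 3; sign now -1
(87/7) = (3/7)   [reduce mod 7]
reciprocity: (3/7) = -1·(7/3) since 3 mod 4 = 3, 7 mod 4 = 3; sign now +1
(7/3) = (1/3)   [reduce mod 3]
(1/3) = 1; final value = sign = +1

1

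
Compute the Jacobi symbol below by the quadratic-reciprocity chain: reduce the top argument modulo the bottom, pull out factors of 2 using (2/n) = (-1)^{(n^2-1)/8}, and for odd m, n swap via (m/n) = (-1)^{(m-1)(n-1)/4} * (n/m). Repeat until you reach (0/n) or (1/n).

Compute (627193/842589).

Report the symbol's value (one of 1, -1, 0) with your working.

-1

reciprocity: (627193/842589) = +1·(842589/627193) since 627193 mod 4 = 1, 842589 mod 4 = 1; sign now +1
(842589/627193) = (215396/627193)   [reduce mod 627193]
215396 = 2^2·53849; (2/627193) = +1 since 627193 mod 8 = 1, so (215396/627193) = (+1)^2·(53849/627193); sign now +1
reciprocity: (53849/627193) = +1·(627193/53849) since 53849 mod 4 = 1, 627193 mod 4 = 1; sign now +1
(627193/53849) = (34854/53849)   [reduce mod 53849]
34854 = 2^1·17427; (2/53849) = +1 since 53849 mod 8 = 1, so (34854/53849) = (+1)^1·(17427/53849); sign now +1
reciprocity: (17427/53849) = +1·(53849/17427) since 17427 mod 4 = 3, 53849 mod 4 = 1; sign now +1
(53849/17427) = (1568/17427)   [reduce mod 17427]
1568 = 2^5·49; (2/17427) = -1 since 17427 mod 8 = 3, so (1568/17427) = (-1)^5·(49/17427); sign now -1
reciprocity: (49/17427) = +1·(17427/49) since 49 mod 4 = 1, 17427 mod 4 = 3; sign now -1
(17427/49) = (32/49)   [reduce mod 49]
32 = 2^5·1; (2/49) = +1 since 49 mod 8 = 1, so (32/49) = (+1)^5·(1/49); sign now -1
(1/49) = 1; final value = sign = -1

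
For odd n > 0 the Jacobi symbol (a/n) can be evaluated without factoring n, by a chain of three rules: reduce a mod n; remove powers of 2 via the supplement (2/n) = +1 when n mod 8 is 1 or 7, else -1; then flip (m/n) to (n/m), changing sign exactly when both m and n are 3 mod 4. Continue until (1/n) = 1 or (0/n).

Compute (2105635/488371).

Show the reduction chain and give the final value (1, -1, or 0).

(2105635/488371): 2105635 mod 488371 = 152151, so (2105635/488371) = (152151/488371)
flip (152151/488371) -> (488371/152151): both odd, 152151 mod 4 = 3, 488371 mod 4 = 3, so the flip contributes -1; sign now -1
(488371/152151): 488371 mod 152151 = 31918, so (488371/152151) = (31918/152151)
factor out 2^1: 31918 = 2^1·15959; with 152151 mod 8 = 7, (2/152151) = +1; sign now -1; continue with (15959/152151)
flip (15959/152151) -> (152151/15959): both odd, 15959 mod 4 = 3, 152151 mod 4 = 3, so the flip contributes -1; sign now +1
(152151/15959): 152151 mod 15959 = 8520, so (152151/15959) = (8520/15959)
factor out 2^3: 8520 = 2^3·1065; with 15959 mod 8 = 7, (2/15959) = +1; sign now +1; continue with (1065/15959)
flip (1065/15959) -> (15959/1065): both odd, 1065 mod 4 = 1, 15959 mod 4 = 3, so the flip contributes +1; sign now +1
(15959/1065): 15959 mod 1065 = 1049, so (15959/1065) = (1049/1065)
flip (1049/1065) -> (1065/1049): both odd, 1049 mod 4 = 1, 1065 mod 4 = 1, so the flip contributes +1; sign now +1
(1065/1049): 1065 mod 1049 = 16, so (1065/1049) = (16/1049)
factor out 2^4: 16 = 2^4·1; with 1049 mod 8 = 1, (2/1049) = +1; sign now +1; continue with (1/1049)
reached (1/1049) = 1, so the symbol is +1

1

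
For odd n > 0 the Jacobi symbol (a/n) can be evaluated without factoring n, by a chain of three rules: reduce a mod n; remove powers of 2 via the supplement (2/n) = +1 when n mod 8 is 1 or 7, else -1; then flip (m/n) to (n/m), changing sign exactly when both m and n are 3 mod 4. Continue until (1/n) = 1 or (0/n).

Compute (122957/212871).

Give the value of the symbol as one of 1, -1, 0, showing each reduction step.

-1

reciprocity: (122957/212871) = +1·(212871/122957) since 122957 mod 4 = 1, 212871 mod 4 = 3; sign now +1
(212871/122957) = (89914/122957)   [reduce mod 122957]
89914 = 2^1·44957; (2/122957) = -1 since 122957 mod 8 = 5, so (89914/122957) = (-1)^1·(44957/122957); sign now -1
reciprocity: (44957/122957) = +1·(122957/44957) since 44957 mod 4 = 1, 122957 mod 4 = 1; sign now -1
(122957/44957) = (33043/44957)   [reduce mod 44957]
reciprocity: (33043/44957) = +1·(44957/33043) since 33043 mod 4 = 3, 44957 mod 4 = 1; sign now -1
(44957/33043) = (11914/33043)   [reduce mod 33043]
11914 = 2^1·5957; (2/33043) = -1 since 33043 mod 8 = 3, so (11914/33043) = (-1)^1·(5957/33043); sign now +1
reciprocity: (5957/33043) = +1·(33043/5957) since 5957 mod 4 = 1, 33043 mod 4 = 3; sign now +1
(33043/5957) = (3258/5957)   [reduce mod 5957]
3258 = 2^1·1629; (2/5957) = -1 since 5957 mod 8 = 5, so (3258/5957) = (-1)^1·(1629/5957); sign now -1
reciprocity: (1629/5957) = +1·(5957/1629) since 1629 mod 4 = 1, 5957 mod 4 = 1; sign now -1
(5957/1629) = (1070/1629)   [reduce mod 1629]
1070 = 2^1·535; (2/1629) = -1 since 1629 mod 8 = 5, so (1070/1629) = (-1)^1·(535/1629); sign now +1
reciprocity: (535/1629) = +1·(1629/535) since 535 mod 4 = 3, 1629 mod 4 = 1; sign now +1
(1629/535) = (24/535)   [reduce mod 535]
24 = 2^3·3; (2/535) = +1 since 535 mod 8 = 7, so (24/535) = (+1)^3·(3/535); sign now +1
reciprocity: (3/535) = -1·(535/3) since 3 mod 4 = 3, 535 mod 4 = 3; sign now -1
(535/3) = (1/3)   [reduce mod 3]
(1/3) = 1; final value = sign = -1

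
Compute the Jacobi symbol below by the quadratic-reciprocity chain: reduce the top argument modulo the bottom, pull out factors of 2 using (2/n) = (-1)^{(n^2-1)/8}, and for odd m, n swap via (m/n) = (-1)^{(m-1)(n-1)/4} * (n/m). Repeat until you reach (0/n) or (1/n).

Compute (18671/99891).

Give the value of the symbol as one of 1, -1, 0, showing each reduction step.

1

flip (18671/99891) -> (99891/18671): both odd, 18671 mod 4 = 3, 99891 mod 4 = 3, so the flip contributes -1; sign now -1
(99891/18671): 99891 mod 18671 = 6536, so (99891/18671) = (6536/18671)
factor out 2^3: 6536 = 2^3·817; with 18671 mod 8 = 7, (2/18671) = +1; sign now -1; continue with (817/18671)
flip (817/18671) -> (18671/817): both odd, 817 mod 4 = 1, 18671 mod 4 = 3, so the flip contributes +1; sign now -1
(18671/817): 18671 mod 817 = 697, so (18671/817) = (697/817)
flip (697/817) -> (817/697): both odd, 697 mod 4 = 1, 817 mod 4 = 1, so the flip contributes +1; sign now -1
(817/697): 817 mod 697 = 120, so (817/697) = (120/697)
factor out 2^3: 120 = 2^3·15; with 697 mod 8 = 1, (2/697) = +1; sign now -1; continue with (15/697)
flip (15/697) -> (697/15): both odd, 15 mod 4 = 3, 697 mod 4 = 1, so the flip contributes +1; sign now -1
(697/15): 697 mod 15 = 7, so (697/15) = (7/15)
flip (7/15) -> (15/7): both odd, 7 mod 4 = 3, 15 mod 4 = 3, so the flip contributes -1; sign now +1
(15/7): 15 mod 7 = 1, so (15/7) = (1/7)
reached (1/7) = 1, so the symbol is +1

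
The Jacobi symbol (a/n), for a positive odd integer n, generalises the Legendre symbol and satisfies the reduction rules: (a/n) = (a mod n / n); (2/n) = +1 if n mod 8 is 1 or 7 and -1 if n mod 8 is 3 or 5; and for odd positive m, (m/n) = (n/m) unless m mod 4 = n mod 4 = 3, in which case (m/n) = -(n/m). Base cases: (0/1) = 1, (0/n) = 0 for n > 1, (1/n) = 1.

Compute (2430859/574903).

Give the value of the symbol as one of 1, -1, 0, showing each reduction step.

(2430859/574903): 2430859 mod 574903 = 131247, so (2430859/574903) = (131247/574903)
flip (131247/574903) -> (574903/131247): both odd, 131247 mod 4 = 3, 574903 mod 4 = 3, so the flip contributes -1; sign now -1
(574903/131247): 574903 mod 131247 = 49915, so (574903/131247) = (49915/131247)
flip (49915/131247) -> (131247/49915): both odd, 49915 mod 4 = 3, 131247 mod 4 = 3, so the flip contributes -1; sign now +1
(131247/49915): 131247 mod 49915 = 31417, so (131247/49915) = (31417/49915)
flip (31417/49915) -> (49915/31417): both odd, 31417 mod 4 = 1, 49915 mod 4 = 3, so the flip contributes +1; sign now +1
(49915/31417): 49915 mod 31417 = 18498, so (49915/31417) = (18498/31417)
factor out 2^1: 18498 = 2^1·9249; with 31417 mod 8 = 1, (2/31417) = +1; sign now +1; continue with (9249/31417)
flip (9249/31417) -> (31417/9249): both odd, 9249 mod 4 = 1, 31417 mod 4 = 1, so the flip contributes +1; sign now +1
(31417/9249): 31417 mod 9249 = 3670, so (31417/9249) = (3670/9249)
factor out 2^1: 3670 = 2^1·1835; with 9249 mod 8 = 1, (2/9249) = +1; sign now +1; continue with (1835/9249)
flip (1835/9249) -> (9249/1835): both odd, 1835 mod 4 = 3, 9249 mod 4 = 1, so the flip contributes +1; sign now +1
(9249/1835): 9249 mod 1835 = 74, so (9249/1835) = (74/1835)
factor out 2^1: 74 = 2^1·37; with 1835 mod 8 = 3, (2/1835) = -1; sign now -1; continue with (37/1835)
flip (37/1835) -> (1835/37): both odd, 37 mod 4 = 1, 1835 mod 4 = 3, so the flip contributes +1; sign now -1
(1835/37): 1835 mod 37 = 22, so (1835/37) = (22/37)
factor out 2^1: 22 = 2^1·11; with 37 mod 8 = 5, (2/37) = -1; sign now +1; continue with (11/37)
flip (11/37) -> (37/11): both odd, 11 mod 4 = 3, 37 mod 4 = 1, so the flip contributes +1; sign now +1
(37/11): 37 mod 11 = 4, so (37/11) = (4/11)
factor out 2^2: 4 = 2^2·1; with 11 mod 8 = 3, (2/11) = -1; sign now +1; continue with (1/11)
reached (1/11) = 1, so the symbol is +1

1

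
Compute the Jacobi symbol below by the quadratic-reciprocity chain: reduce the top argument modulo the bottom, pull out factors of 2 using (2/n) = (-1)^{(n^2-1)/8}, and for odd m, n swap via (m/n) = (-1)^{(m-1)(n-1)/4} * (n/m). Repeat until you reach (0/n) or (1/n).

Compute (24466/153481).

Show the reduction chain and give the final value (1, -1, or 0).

factor out 2^1: 24466 = 2^1·12233; with 153481 mod 8 = 1, (2/153481) = +1; sign now +1; continue with (12233/153481)
flip (12233/153481) -> (153481/12233): both odd, 12233 mod 4 = 1, 153481 mod 4 = 1, so the flip contributes +1; sign now +1
(153481/12233): 153481 mod 12233 = 6685, so (153481/12233) = (6685/12233)
flip (6685/12233) -> (12233/6685): both odd, 6685 mod 4 = 1, 12233 mod 4 = 1, so the flip contributes +1; sign now +1
(12233/6685): 12233 mod 6685 = 5548, so (12233/6685) = (5548/6685)
factor out 2^2: 5548 = 2^2·1387; with 6685 mod 8 = 5, (2/6685) = -1; sign now +1; continue with (1387/6685)
flip (1387/6685) -> (6685/1387): both odd, 1387 mod 4 = 3, 6685 mod 4 = 1, so the flip contributes +1; sign now +1
(6685/1387): 6685 mod 1387 = 1137, so (6685/1387) = (1137/1387)
flip (1137/1387) -> (1387/1137): both odd, 1137 mod 4 = 1, 1387 mod 4 = 3, so the flip contributes +1; sign now +1
(1387/1137): 1387 mod 1137 = 250, so (1387/1137) = (250/1137)
factor out 2^1: 250 = 2^1·125; with 1137 mod 8 = 1, (2/1137) = +1; sign now +1; continue with (125/1137)
flip (125/1137) -> (1137/125): both odd, 125 mod 4 = 1, 1137 mod 4 = 1, so the flip contributes +1; sign now +1
(1137/125): 1137 mod 125 = 12, so (1137/125) = (12/125)
factor out 2^2: 12 = 2^2·3; with 125 mod 8 = 5, (2/125) = -1; sign now +1; continue with (3/125)
flip (3/125) -> (125/3): both odd, 3 mod 4 = 3, 125 mod 4 = 1, so the flip contributes +1; sign now +1
(125/3): 125 mod 3 = 2, so (125/3) = (2/3)
factor out 2^1: 2 = 2^1·1; with 3 mod 8 = 3, (2/3) = -1; sign now -1; continue with (1/3)
reached (1/3) = 1, so the symbol is -1

-1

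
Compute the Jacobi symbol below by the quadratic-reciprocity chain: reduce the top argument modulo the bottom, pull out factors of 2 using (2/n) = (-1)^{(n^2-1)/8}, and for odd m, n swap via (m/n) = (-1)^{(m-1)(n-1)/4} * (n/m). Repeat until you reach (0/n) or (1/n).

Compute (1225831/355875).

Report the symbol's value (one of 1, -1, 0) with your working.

-1

(1225831/355875) = (158206/355875)   [reduce mod 355875]
158206 = 2^1·79103; (2/355875) = -1 since 355875 mod 8 = 3, so (158206/355875) = (-1)^1·(79103/355875); sign now -1
reciprocity: (79103/355875) = -1·(355875/79103) since 79103 mod 4 = 3, 355875 mod 4 = 3; sign now +1
(355875/79103) = (39463/79103)   [reduce mod 79103]
reciprocity: (39463/79103) = -1·(79103/39463) since 39463 mod 4 = 3, 79103 mod 4 = 3; sign now -1
(79103/39463) = (177/39463)   [reduce mod 39463]
reciprocity: (177/39463) = +1·(39463/177) since 177 mod 4 = 1, 39463 mod 4 = 3; sign now -1
(39463/177) = (169/177)   [reduce mod 177]
reciprocity: (169/177) = +1·(177/169) since 169 mod 4 = 1, 177 mod 4 = 1; sign now -1
(177/169) = (8/169)   [reduce mod 169]
8 = 2^3·1; (2/169) = +1 since 169 mod 8 = 1, so (8/169) = (+1)^3·(1/169); sign now -1
(1/169) = 1; final value = sign = -1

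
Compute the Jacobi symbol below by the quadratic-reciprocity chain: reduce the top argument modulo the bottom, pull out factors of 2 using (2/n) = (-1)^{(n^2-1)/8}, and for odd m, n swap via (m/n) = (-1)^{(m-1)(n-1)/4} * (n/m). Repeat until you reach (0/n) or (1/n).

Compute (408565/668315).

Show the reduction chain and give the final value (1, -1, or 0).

flip (408565/668315) -> (668315/408565): both odd, 408565 mod 4 = 1, 668315 mod 4 = 3, so the flip contributes +1; sign now +1
(668315/408565): 668315 mod 408565 = 259750, so (668315/408565) = (259750/408565)
factor out 2^1: 259750 = 2^1·129875; with 408565 mod 8 = 5, (2/408565) = -1; sign now -1; continue with (129875/408565)
flip (129875/408565) -> (408565/129875): both odd, 129875 mod 4 = 3, 408565 mod 4 = 1, so the flip contributes +1; sign now -1
(408565/129875): 408565 mod 129875 = 18940, so (408565/129875) = (18940/129875)
factor out 2^2: 18940 = 2^2·4735; with 129875 mod 8 = 3, (2/129875) = -1; sign now -1; continue with (4735/129875)
flip (4735/129875) -> (129875/4735): both odd, 4735 mod 4 = 3, 129875 mod 4 = 3, so the flip contributes -1; sign now +1
(129875/4735): 129875 mod 4735 = 2030, so (129875/4735) = (2030/4735)
factor out 2^1: 2030 = 2^1·1015; with 4735 mod 8 = 7, (2/4735) = +1; sign now +1; continue with (1015/4735)
flip (1015/4735) -> (4735/1015): both odd, 1015 mod 4 = 3, 4735 mod 4 = 3, so the flip contributes -1; sign now -1
(4735/1015): 4735 mod 1015 = 675, so (4735/1015) = (675/1015)
flip (675/1015) -> (1015/675): both odd, 675 mod 4 = 3, 1015 mod 4 = 3, so the flip contributes -1; sign now +1
(1015/675): 1015 mod 675 = 340, so (1015/675) = (340/675)
factor out 2^2: 340 = 2^2·85; with 675 mod 8 = 3, (2/675) = -1; sign now +1; continue with (85/675)
flip (85/675) -> (675/85): both odd, 85 mod 4 = 1, 675 mod 4 = 3, so the flip contributes +1; sign now +1
(675/85): 675 mod 85 = 80, so (675/85) = (80/85)
factor out 2^4: 80 = 2^4·5; with 85 mod 8 = 5, (2/85) = -1; sign now +1; continue with (5/85)
flip (5/85) -> (85/5): both odd, 5 mod 4 = 1, 85 mod 4 = 1, so the flip contributes +1; sign now +1
(85/5): 85 mod 5 = 0, so (85/5) = (0/5)
reached (0/5); gcd(a, n) > 1, so (0/5) = 0 and the symbol is 0

0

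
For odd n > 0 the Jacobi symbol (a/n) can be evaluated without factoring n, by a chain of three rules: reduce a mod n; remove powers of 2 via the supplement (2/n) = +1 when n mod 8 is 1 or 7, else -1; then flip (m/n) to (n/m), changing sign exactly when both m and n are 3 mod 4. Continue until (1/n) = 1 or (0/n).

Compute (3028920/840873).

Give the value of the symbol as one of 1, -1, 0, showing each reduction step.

(3028920/840873) = (506301/840873)   [reduce mod 840873]
reciprocity: (506301/840873) = +1·(840873/506301) since 506301 mod 4 = 1, 840873 mod 4 = 1; sign now +1
(840873/506301) = (334572/506301)   [reduce mod 506301]
334572 = 2^2·83643; (2/506301) = -1 since 506301 mod 8 = 5, so (334572/506301) = (-1)^2·(83643/506301); sign now +1
reciprocity: (83643/506301) = +1·(506301/83643) since 83643 mod 4 = 3, 506301 mod 4 = 1; sign now +1
(506301/83643) = (4443/83643)   [reduce mod 83643]
reciprocity: (4443/83643) = -1·(83643/4443) since 4443 mod 4 = 3, 83643 mod 4 = 3; sign now -1
(83643/4443) = (3669/4443)   [reduce mod 4443]
reciprocity: (3669/4443) = +1·(4443/3669) since 3669 mod 4 = 1, 4443 mod 4 = 3; sign now -1
(4443/3669) = (774/3669)   [reduce mod 3669]
774 = 2^1·387; (2/3669) = -1 since 3669 mod 8 = 5, so (774/3669) = (-1)^1·(387/3669); sign now +1
reciprocity: (387/3669) = +1·(3669/387) since 387 mod 4 = 3, 3669 mod 4 = 1; sign now +1
(3669/387) = (186/387)   [reduce mod 387]
186 = 2^1·93; (2/387) = -1 since 387 mod 8 = 3, so (186/387) = (-1)^1·(93/387); sign now -1
reciprocity: (93/387) = +1·(387/93) since 93 mod 4 = 1, 387 mod 4 = 3; sign now -1
(387/93) = (15/93)   [reduce mod 93]
reciprocity: (15/93) = +1·(93/15) since 15 mod 4 = 3, 93 mod 4 = 1; sign now -1
(93/15) = (3/15)   [reduce mod 15]
reciprocity: (3/15) = -1·(15/3) since 3 mod 4 = 3, 15 mod 4 = 3; sign now +1
(15/3) = (0/3)   [reduce mod 3]
(0/3) = 0   [gcd(a, n) > 1]; final value = 0

0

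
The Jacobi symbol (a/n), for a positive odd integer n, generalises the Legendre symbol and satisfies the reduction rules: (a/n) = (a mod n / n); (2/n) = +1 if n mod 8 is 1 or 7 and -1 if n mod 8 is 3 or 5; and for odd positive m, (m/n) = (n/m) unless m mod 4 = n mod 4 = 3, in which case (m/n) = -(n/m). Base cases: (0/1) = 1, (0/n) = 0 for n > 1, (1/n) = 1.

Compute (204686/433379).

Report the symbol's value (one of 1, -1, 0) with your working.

1

factor out 2^1: 204686 = 2^1·102343; with 433379 mod 8 = 3, (2/433379) = -1; sign now -1; continue with (102343/433379)
flip (102343/433379) -> (433379/102343): both odd, 102343 mod 4 = 3, 433379 mod 4 = 3, so the flip contributes -1; sign now +1
(433379/102343): 433379 mod 102343 = 24007, so (433379/102343) = (24007/102343)
flip (24007/102343) -> (102343/24007): both odd, 24007 mod 4 = 3, 102343 mod 4 = 3, so the flip contributes -1; sign now -1
(102343/24007): 102343 mod 24007 = 6315, so (102343/24007) = (6315/24007)
flip (6315/24007) -> (24007/6315): both odd, 6315 mod 4 = 3, 24007 mod 4 = 3, so the flip contributes -1; sign now +1
(24007/6315): 24007 mod 6315 = 5062, so (24007/6315) = (5062/6315)
factor out 2^1: 5062 = 2^1·2531; with 6315 mod 8 = 3, (2/6315) = -1; sign now -1; continue with (2531/6315)
flip (2531/6315) -> (6315/2531): both odd, 2531 mod 4 = 3, 6315 mod 4 = 3, so the flip contributes -1; sign now +1
(6315/2531): 6315 mod 2531 = 1253, so (6315/2531) = (1253/2531)
flip (1253/2531) -> (2531/1253): both odd, 1253 mod 4 = 1, 2531 mod 4 = 3, so the flip contributes +1; sign now +1
(2531/1253): 2531 mod 1253 = 25, so (2531/1253) = (25/1253)
flip (25/1253) -> (1253/25): both odd, 25 mod 4 = 1, 1253 mod 4 = 1, so the flip contributes +1; sign now +1
(1253/25): 1253 mod 25 = 3, so (1253/25) = (3/25)
flip (3/25) -> (25/3): both odd, 3 mod 4 = 3, 25 mod 4 = 1, so the flip contributes +1; sign now +1
(25/3): 25 mod 3 = 1, so (25/3) = (1/3)
reached (1/3) = 1, so the symbol is +1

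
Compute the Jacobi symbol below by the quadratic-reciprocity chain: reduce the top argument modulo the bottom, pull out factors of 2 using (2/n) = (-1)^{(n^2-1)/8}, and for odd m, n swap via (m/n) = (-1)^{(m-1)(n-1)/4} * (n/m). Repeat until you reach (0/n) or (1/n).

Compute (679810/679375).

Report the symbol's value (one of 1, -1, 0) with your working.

(679810/679375): 679810 mod 679375 = 435, so (679810/679375) = (435/679375)
flip (435/679375) -> (679375/435): both odd, 435 mod 4 = 3, 679375 mod 4 = 3, so the flip contributes -1; sign now -1
(679375/435): 679375 mod 435 = 340, so (679375/435) = (340/435)
factor out 2^2: 340 = 2^2·85; with 435 mod 8 = 3, (2/435) = -1; sign now -1; continue with (85/435)
flip (85/435) -> (435/85): both odd, 85 mod 4 = 1, 435 mod 4 = 3, so the flip contributes +1; sign now -1
(435/85): 435 mod 85 = 10, so (435/85) = (10/85)
factor out 2^1: 10 = 2^1·5; with 85 mod 8 = 5, (2/85) = -1; sign now +1; continue with (5/85)
flip (5/85) -> (85/5): both odd, 5 mod 4 = 1, 85 mod 4 = 1, so the flip contributes +1; sign now +1
(85/5): 85 mod 5 = 0, so (85/5) = (0/5)
reached (0/5); gcd(a, n) > 1, so (0/5) = 0 and the symbol is 0

0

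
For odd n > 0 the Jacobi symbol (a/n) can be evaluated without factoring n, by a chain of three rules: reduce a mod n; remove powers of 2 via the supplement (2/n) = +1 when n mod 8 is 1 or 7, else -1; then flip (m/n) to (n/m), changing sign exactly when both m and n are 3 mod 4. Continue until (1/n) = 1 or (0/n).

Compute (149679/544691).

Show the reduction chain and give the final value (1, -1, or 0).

reciprocity: (149679/544691) = -1·(544691/149679) since 149679 mod 4 = 3, 544691 mod 4 = 3; sign now -1
(544691/149679) = (95654/149679)   [reduce mod 149679]
95654 = 2^1·47827; (2/149679) = +1 since 149679 mod 8 = 7, so (95654/149679) = (+1)^1·(47827/149679); sign now -1
reciprocity: (47827/149679) = -1·(149679/47827) since 47827 mod 4 = 3, 149679 mod 4 = 3; sign now +1
(149679/47827) = (6198/47827)   [reduce mod 47827]
6198 = 2^1·3099; (2/47827) = -1 since 47827 mod 8 = 3, so (6198/47827) = (-1)^1·(3099/47827); sign now -1
reciprocity: (3099/47827) = -1·(47827/3099) since 3099 mod 4 = 3, 47827 mod 4 = 3; sign now +1
(47827/3099) = (1342/3099)   [reduce mod 3099]
1342 = 2^1·671; (2/3099) = -1 since 3099 mod 8 = 3, so (1342/3099) = (-1)^1·(671/3099); sign now -1
reciprocity: (671/3099) = -1·(3099/671) since 671 mod 4 = 3, 3099 mod 4 = 3; sign now +1
(3099/671) = (415/671)   [reduce mod 671]
reciprocity: (415/671) = -1·(671/415) since 415 mod 4 = 3, 671 mod 4 = 3; sign now -1
(671/415) = (256/415)   [reduce mod 415]
256 = 2^8·1; (2/415) = +1 since 415 mod 8 = 7, so (256/415) = (+1)^8·(1/415); sign now -1
(1/415) = 1; final value = sign = -1

-1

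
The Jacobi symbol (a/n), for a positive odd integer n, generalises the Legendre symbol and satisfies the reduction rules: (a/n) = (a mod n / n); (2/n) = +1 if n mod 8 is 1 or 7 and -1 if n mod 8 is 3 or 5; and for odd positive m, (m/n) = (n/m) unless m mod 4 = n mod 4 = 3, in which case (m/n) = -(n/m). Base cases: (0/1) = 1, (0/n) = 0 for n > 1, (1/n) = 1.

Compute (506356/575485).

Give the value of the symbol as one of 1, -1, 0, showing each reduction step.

506356 = 2^2·126589; (2/575485) = -1 since 575485 mod 8 = 5, so (506356/575485) = (-1)^2·(126589/575485); sign now +1
reciprocity: (126589/575485) = +1·(575485/126589) since 126589 mod 4 = 1, 575485 mod 4 = 1; sign now +1
(575485/126589) = (69129/126589)   [reduce mod 126589]
reciprocity: (69129/126589) = +1·(126589/69129) since 69129 mod 4 = 1, 126589 mod 4 = 1; sign now +1
(126589/69129) = (57460/69129)   [reduce mod 69129]
57460 = 2^2·14365; (2/69129) = +1 since 69129 mod 8 = 1, so (57460/69129) = (+1)^2·(14365/69129); sign now +1
reciprocity: (14365/69129) = +1·(69129/14365) since 14365 mod 4 = 1, 69129 mod 4 = 1; sign now +1
(69129/14365) = (11669/14365)   [reduce mod 14365]
reciprocity: (11669/14365) = +1·(14365/11669) since 11669 mod 4 = 1, 14365 mod 4 = 1; sign now +1
(14365/11669) = (2696/11669)   [reduce mod 11669]
2696 = 2^3·337; (2/11669) = -1 since 11669 mod 8 = 5, so (2696/11669) = (-1)^3·(337/11669); sign now -1
reciprocity: (337/11669) = +1·(11669/337) since 337 mod 4 = 1, 11669 mod 4 = 1; sign now -1
(11669/337) = (211/337)   [reduce mod 337]
reciprocity: (211/337) = +1·(337/211) since 211 mod 4 = 3, 337 mod 4 = 1; sign now -1
(337/211) = (126/211)   [reduce mod 211]
126 = 2^1·63; (2/211) = -1 since 211 mod 8 = 3, so (126/211) = (-1)^1·(63/211); sign now +1
reciprocity: (63/211) = -1·(211/63) since 63 mod 4 = 3, 211 mod 4 = 3; sign now -1
(211/63) = (22/63)   [reduce mod 63]
22 = 2^1·11; (2/63) = +1 since 63 mod 8 = 7, so (22/63) = (+1)^1·(11/63); sign now -1
reciprocity: (11/63) = -1·(63/11) since 11 mod 4 = 3, 63 mod 4 = 3; sign now +1
(63/11) = (8/11)   [reduce mod 11]
8 = 2^3·1; (2/11) = -1 since 11 mod 8 = 3, so (8/11) = (-1)^3·(1/11); sign now -1
(1/11) = 1; final value = sign = -1

-1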